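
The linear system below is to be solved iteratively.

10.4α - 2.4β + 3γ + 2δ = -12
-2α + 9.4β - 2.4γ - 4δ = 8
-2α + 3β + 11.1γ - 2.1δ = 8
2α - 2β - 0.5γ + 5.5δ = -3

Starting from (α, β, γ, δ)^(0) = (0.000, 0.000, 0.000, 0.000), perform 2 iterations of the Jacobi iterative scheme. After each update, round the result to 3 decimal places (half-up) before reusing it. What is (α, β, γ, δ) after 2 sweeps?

Iteration 1:
  α = (-12 - (-2.4)·0.000 - (3)·0.000 - (2)·0.000) / (10.4) = -1.154
  β = (8 - (-2)·0.000 - (-2.4)·0.000 - (-4)·0.000) / (9.4) = 0.851
  γ = (8 - (-2)·0.000 - (3)·0.000 - (-2.1)·0.000) / (11.1) = 0.721
  δ = (-3 - (2)·0.000 - (-2)·0.000 - (-0.5)·0.000) / (5.5) = -0.545
Iteration 2:
  α = (-12 - (-2.4)·0.851 - (3)·0.721 - (2)·-0.545) / (10.4) = -1.061
  β = (8 - (-2)·-1.154 - (-2.4)·0.721 - (-4)·-0.545) / (9.4) = 0.558
  γ = (8 - (-2)·-1.154 - (3)·0.851 - (-2.1)·-0.545) / (11.1) = 0.180
  δ = (-3 - (2)·-1.154 - (-2)·0.851 - (-0.5)·0.721) / (5.5) = 0.249

(-1.061, 0.558, 0.180, 0.249)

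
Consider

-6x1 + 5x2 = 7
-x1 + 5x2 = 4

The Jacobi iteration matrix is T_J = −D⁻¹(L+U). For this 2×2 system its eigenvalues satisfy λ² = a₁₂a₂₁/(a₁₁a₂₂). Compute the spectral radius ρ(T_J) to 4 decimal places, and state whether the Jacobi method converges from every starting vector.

0.4082

a₁₂a₂₁/(a₁₁a₂₂) = (5)·(-1) / ((-6)·(5)) = 0.166667
ρ = √|0.166667| = √0.166667 = 0.4082
ρ < 1, so Jacobi converges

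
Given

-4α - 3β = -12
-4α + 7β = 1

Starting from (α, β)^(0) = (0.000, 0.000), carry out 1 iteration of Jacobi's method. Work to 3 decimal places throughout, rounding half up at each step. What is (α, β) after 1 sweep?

Iteration 1:
  α = (-12 - (-3)·0.000) / (-4) = 3.000
  β = (1 - (-4)·0.000) / (7) = 0.143

(3.000, 0.143)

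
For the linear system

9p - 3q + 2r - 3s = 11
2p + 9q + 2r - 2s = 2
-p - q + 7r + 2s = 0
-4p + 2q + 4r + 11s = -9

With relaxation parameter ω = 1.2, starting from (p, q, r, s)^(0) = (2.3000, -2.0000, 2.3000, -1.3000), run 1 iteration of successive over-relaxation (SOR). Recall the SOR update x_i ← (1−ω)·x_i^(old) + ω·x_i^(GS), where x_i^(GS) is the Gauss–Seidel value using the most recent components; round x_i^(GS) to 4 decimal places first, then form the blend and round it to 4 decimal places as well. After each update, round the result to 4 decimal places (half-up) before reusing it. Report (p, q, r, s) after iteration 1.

(-0.9267, -0.0462, -0.1811, -1.0371)

Iteration 1:
  p: GS value = (11 - (-3)·-2.0000 - (2)·2.3000 - (-3)·-1.3000) / (9) = -0.3889;  p ← (1−ω)·2.3000 + ω·-0.3889 = -0.9267
  q: GS value = (2 - (2)·-0.9267 - (2)·2.3000 - (-2)·-1.3000) / (9) = -0.3718;  q ← (1−ω)·-2.0000 + ω·-0.3718 = -0.0462
  r: GS value = (0 - (-1)·-0.9267 - (-1)·-0.0462 - (2)·-1.3000) / (7) = 0.2324;  r ← (1−ω)·2.3000 + ω·0.2324 = -0.1811
  s: GS value = (-9 - (-4)·-0.9267 - (2)·-0.0462 - (4)·-0.1811) / (11) = -1.0809;  s ← (1−ω)·-1.3000 + ω·-1.0809 = -1.0371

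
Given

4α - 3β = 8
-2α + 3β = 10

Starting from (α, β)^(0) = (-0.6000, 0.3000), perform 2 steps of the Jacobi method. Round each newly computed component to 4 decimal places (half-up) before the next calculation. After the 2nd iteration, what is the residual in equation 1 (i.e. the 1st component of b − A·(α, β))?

5.6501

Iteration 1:
  α = (8 - (-3)·0.3000) / (4) = 2.2250
  β = (10 - (-2)·-0.6000) / (3) = 2.9333
Iteration 2:
  α = (8 - (-3)·2.9333) / (4) = 4.2000
  β = (10 - (-2)·2.2250) / (3) = 4.8167
Residual b − A·x = (5.6501, 3.9499)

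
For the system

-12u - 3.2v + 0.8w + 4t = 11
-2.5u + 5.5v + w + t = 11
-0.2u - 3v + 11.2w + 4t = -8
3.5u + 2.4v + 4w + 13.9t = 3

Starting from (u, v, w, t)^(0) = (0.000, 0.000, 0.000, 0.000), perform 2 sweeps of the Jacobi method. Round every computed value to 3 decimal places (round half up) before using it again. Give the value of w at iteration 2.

-0.272

Iteration 1:
  u = (11 - (-3.2)·0.000 - (0.8)·0.000 - (4)·0.000) / (-12) = -0.917
  v = (11 - (-2.5)·0.000 - (1)·0.000 - (1)·0.000) / (5.5) = 2.000
  w = (-8 - (-0.2)·0.000 - (-3)·0.000 - (4)·0.000) / (11.2) = -0.714
  t = (3 - (3.5)·0.000 - (2.4)·0.000 - (4)·0.000) / (13.9) = 0.216
Iteration 2:
  u = (11 - (-3.2)·2.000 - (0.8)·-0.714 - (4)·0.216) / (-12) = -1.426
  v = (11 - (-2.5)·-0.917 - (1)·-0.714 - (1)·0.216) / (5.5) = 1.674
  w = (-8 - (-0.2)·-0.917 - (-3)·2.000 - (4)·0.216) / (11.2) = -0.272
  t = (3 - (3.5)·-0.917 - (2.4)·2.000 - (4)·-0.714) / (13.9) = 0.307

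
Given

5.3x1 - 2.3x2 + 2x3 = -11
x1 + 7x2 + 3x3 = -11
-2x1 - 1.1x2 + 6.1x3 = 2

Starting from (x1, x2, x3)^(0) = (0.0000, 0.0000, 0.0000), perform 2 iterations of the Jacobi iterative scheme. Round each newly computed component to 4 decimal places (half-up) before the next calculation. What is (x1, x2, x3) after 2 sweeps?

(-2.8811, -1.4155, -0.6360)

Iteration 1:
  x1 = (-11 - (-2.3)·0.0000 - (2)·0.0000) / (5.3) = -2.0755
  x2 = (-11 - (1)·0.0000 - (3)·0.0000) / (7) = -1.5714
  x3 = (2 - (-2)·0.0000 - (-1.1)·0.0000) / (6.1) = 0.3279
Iteration 2:
  x1 = (-11 - (-2.3)·-1.5714 - (2)·0.3279) / (5.3) = -2.8811
  x2 = (-11 - (1)·-2.0755 - (3)·0.3279) / (7) = -1.4155
  x3 = (2 - (-2)·-2.0755 - (-1.1)·-1.5714) / (6.1) = -0.6360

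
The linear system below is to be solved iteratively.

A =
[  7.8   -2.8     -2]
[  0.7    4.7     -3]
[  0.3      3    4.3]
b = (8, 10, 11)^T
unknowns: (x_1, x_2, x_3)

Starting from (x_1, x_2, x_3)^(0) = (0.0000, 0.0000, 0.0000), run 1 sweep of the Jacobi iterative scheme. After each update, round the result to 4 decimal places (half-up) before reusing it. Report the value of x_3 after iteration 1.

2.5581

Iteration 1:
  x_1 = (8 - (-2.8)·0.0000 - (-2)·0.0000) / (7.8) = 1.0256
  x_2 = (10 - (0.7)·0.0000 - (-3)·0.0000) / (4.7) = 2.1277
  x_3 = (11 - (0.3)·0.0000 - (3)·0.0000) / (4.3) = 2.5581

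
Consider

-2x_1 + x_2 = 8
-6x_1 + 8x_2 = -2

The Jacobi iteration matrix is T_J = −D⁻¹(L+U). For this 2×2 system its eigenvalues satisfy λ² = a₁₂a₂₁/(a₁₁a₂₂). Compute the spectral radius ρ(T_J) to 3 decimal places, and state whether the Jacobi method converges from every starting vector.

a₁₂a₂₁/(a₁₁a₂₂) = (1)·(-6) / ((-2)·(8)) = 0.375000
ρ = √|0.375000| = √0.375000 = 0.612
ρ < 1, so Jacobi converges

0.612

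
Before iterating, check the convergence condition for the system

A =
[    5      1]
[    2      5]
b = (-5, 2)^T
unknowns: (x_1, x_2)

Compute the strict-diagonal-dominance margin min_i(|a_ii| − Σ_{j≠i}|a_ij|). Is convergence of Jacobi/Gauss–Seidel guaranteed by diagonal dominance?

row 1: |5| − (1) = 4
row 2: |5| − (2) = 3
minimum over rows = 3 → strictly diagonally dominant (convergence guaranteed)

3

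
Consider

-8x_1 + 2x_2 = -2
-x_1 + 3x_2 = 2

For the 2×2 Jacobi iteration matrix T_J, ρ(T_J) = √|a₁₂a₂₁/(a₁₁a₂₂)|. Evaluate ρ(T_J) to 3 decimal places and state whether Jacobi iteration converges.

a₁₂a₂₁/(a₁₁a₂₂) = (2)·(-1) / ((-8)·(3)) = 0.083333
ρ = √|0.083333| = √0.083333 = 0.289
ρ < 1, so Jacobi converges

0.289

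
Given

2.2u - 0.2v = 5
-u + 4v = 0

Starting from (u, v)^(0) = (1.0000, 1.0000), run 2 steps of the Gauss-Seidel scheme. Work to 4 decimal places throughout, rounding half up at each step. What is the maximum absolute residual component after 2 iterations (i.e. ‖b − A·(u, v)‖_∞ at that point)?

0.0018

Iteration 1:
  u = (5 - (-0.2)·1.0000) / (2.2) = 2.3636
  v = (0 - (-1)·2.3636) / (4) = 0.5909
Iteration 2:
  u = (5 - (-0.2)·0.5909) / (2.2) = 2.3264
  v = (0 - (-1)·2.3264) / (4) = 0.5816
Residual b − A·x = (-0.0018, 0.0000); ∞-norm = 0.0018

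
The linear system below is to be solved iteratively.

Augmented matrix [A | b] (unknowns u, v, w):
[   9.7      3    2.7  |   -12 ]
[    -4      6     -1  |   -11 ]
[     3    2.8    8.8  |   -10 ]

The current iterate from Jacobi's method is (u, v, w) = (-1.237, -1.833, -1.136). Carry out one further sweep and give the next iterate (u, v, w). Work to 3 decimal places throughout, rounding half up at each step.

(-0.354, -2.847, -0.131)

One sweep:
  u = (-12 - (3)·-1.833 - (2.7)·-1.136) / (9.7) = -0.354
  v = (-11 - (-4)·-1.237 - (-1)·-1.136) / (6) = -2.847
  w = (-10 - (3)·-1.237 - (2.8)·-1.833) / (8.8) = -0.131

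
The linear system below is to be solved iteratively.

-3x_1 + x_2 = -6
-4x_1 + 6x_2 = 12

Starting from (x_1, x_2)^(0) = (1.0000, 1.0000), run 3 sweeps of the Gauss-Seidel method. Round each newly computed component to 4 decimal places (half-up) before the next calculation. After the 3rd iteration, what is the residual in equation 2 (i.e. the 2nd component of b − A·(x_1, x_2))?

-0.0002

Iteration 1:
  x_1 = (-6 - (1)·1.0000) / (-3) = 2.3333
  x_2 = (12 - (-4)·2.3333) / (6) = 3.5555
Iteration 2:
  x_1 = (-6 - (1)·3.5555) / (-3) = 3.1852
  x_2 = (12 - (-4)·3.1852) / (6) = 4.1235
Iteration 3:
  x_1 = (-6 - (1)·4.1235) / (-3) = 3.3745
  x_2 = (12 - (-4)·3.3745) / (6) = 4.2497
Residual b − A·x = (-0.1262, -0.0002)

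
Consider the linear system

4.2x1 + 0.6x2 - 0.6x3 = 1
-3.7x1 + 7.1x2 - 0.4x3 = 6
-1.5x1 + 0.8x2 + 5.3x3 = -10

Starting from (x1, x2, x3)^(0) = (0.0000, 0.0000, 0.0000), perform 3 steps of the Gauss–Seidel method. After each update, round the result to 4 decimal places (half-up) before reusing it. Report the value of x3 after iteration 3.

Iteration 1:
  x1 = (1 - (0.6)·0.0000 - (-0.6)·0.0000) / (4.2) = 0.2381
  x2 = (6 - (-3.7)·0.2381 - (-0.4)·0.0000) / (7.1) = 0.9692
  x3 = (-10 - (-1.5)·0.2381 - (0.8)·0.9692) / (5.3) = -1.9657
Iteration 2:
  x1 = (1 - (0.6)·0.9692 - (-0.6)·-1.9657) / (4.2) = -0.1812
  x2 = (6 - (-3.7)·-0.1812 - (-0.4)·-1.9657) / (7.1) = 0.6399
  x3 = (-10 - (-1.5)·-0.1812 - (0.8)·0.6399) / (5.3) = -2.0347
Iteration 3:
  x1 = (1 - (0.6)·0.6399 - (-0.6)·-2.0347) / (4.2) = -0.1440
  x2 = (6 - (-3.7)·-0.1440 - (-0.4)·-2.0347) / (7.1) = 0.6554
  x3 = (-10 - (-1.5)·-0.1440 - (0.8)·0.6554) / (5.3) = -2.0265

-2.0265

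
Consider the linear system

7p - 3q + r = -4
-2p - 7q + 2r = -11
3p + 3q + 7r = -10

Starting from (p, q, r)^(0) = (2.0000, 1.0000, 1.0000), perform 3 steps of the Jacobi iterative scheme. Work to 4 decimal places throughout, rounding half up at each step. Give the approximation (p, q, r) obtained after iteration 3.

(0.0699, 0.9359, -1.9621)

Iteration 1:
  p = (-4 - (-3)·1.0000 - (1)·1.0000) / (7) = -0.2857
  q = (-11 - (-2)·2.0000 - (2)·1.0000) / (-7) = 1.2857
  r = (-10 - (3)·2.0000 - (3)·1.0000) / (7) = -2.7143
Iteration 2:
  p = (-4 - (-3)·1.2857 - (1)·-2.7143) / (7) = 0.3673
  q = (-11 - (-2)·-0.2857 - (2)·-2.7143) / (-7) = 0.8775
  r = (-10 - (3)·-0.2857 - (3)·1.2857) / (7) = -1.8571
Iteration 3:
  p = (-4 - (-3)·0.8775 - (1)·-1.8571) / (7) = 0.0699
  q = (-11 - (-2)·0.3673 - (2)·-1.8571) / (-7) = 0.9359
  r = (-10 - (3)·0.3673 - (3)·0.8775) / (7) = -1.9621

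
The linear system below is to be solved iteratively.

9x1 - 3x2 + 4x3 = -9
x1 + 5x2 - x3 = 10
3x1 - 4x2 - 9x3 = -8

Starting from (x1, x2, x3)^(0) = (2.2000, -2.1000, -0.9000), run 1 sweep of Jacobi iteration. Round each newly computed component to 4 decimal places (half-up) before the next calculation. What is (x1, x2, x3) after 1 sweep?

Iteration 1:
  x1 = (-9 - (-3)·-2.1000 - (4)·-0.9000) / (9) = -1.3000
  x2 = (10 - (1)·2.2000 - (-1)·-0.9000) / (5) = 1.3800
  x3 = (-8 - (3)·2.2000 - (-4)·-2.1000) / (-9) = 2.5556

(-1.3000, 1.3800, 2.5556)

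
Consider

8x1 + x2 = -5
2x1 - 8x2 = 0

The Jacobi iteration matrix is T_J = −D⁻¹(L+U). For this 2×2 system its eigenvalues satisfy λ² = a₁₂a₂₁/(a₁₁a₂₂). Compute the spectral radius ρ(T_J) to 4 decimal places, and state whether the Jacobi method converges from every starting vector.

a₁₂a₂₁/(a₁₁a₂₂) = (1)·(2) / ((8)·(-8)) = -0.031250
ρ = √|-0.031250| = √0.031250 = 0.1768
ρ < 1, so Jacobi converges

0.1768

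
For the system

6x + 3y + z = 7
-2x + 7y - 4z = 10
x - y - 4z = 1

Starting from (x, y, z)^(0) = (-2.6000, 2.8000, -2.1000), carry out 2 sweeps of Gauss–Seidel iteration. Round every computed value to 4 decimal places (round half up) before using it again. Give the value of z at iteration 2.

Iteration 1:
  x = (7 - (3)·2.8000 - (1)·-2.1000) / (6) = 0.1167
  y = (10 - (-2)·0.1167 - (-4)·-2.1000) / (7) = 0.2619
  z = (1 - (1)·0.1167 - (-1)·0.2619) / (-4) = -0.2863
Iteration 2:
  x = (7 - (3)·0.2619 - (1)·-0.2863) / (6) = 1.0834
  y = (10 - (-2)·1.0834 - (-4)·-0.2863) / (7) = 1.5745
  z = (1 - (1)·1.0834 - (-1)·1.5745) / (-4) = -0.3728

-0.3728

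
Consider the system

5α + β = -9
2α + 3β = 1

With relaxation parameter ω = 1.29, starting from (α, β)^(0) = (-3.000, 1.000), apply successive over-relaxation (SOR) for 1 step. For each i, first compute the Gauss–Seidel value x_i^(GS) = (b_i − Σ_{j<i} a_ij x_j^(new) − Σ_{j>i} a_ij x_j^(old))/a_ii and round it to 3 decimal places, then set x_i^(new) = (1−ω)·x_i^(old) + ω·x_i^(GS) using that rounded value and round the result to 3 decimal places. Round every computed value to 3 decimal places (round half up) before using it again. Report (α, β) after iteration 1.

Iteration 1:
  α: GS value = (-9 - (1)·1.000) / (5) = -2.000;  α ← (1−ω)·-3.000 + ω·-2.000 = -1.710
  β: GS value = (1 - (2)·-1.710) / (3) = 1.473;  β ← (1−ω)·1.000 + ω·1.473 = 1.610

(-1.710, 1.610)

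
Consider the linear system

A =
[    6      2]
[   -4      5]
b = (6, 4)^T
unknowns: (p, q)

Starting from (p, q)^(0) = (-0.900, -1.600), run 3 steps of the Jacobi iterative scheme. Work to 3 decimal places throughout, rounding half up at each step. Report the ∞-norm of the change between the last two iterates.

0.648

Iteration 1:
  p = (6 - (2)·-1.600) / (6) = 1.533
  q = (4 - (-4)·-0.900) / (5) = 0.080
Iteration 2:
  p = (6 - (2)·0.080) / (6) = 0.973
  q = (4 - (-4)·1.533) / (5) = 2.026
Iteration 3:
  p = (6 - (2)·2.026) / (6) = 0.325
  q = (4 - (-4)·0.973) / (5) = 1.578
Change: (-0.648, -0.448) → max |·| = 0.648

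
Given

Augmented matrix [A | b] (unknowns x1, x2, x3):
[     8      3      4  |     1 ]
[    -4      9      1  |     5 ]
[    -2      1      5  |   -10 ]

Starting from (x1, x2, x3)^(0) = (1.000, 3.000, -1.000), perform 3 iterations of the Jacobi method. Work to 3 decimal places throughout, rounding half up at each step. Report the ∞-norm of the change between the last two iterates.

Iteration 1:
  x1 = (1 - (3)·3.000 - (4)·-1.000) / (8) = -0.500
  x2 = (5 - (-4)·1.000 - (1)·-1.000) / (9) = 1.111
  x3 = (-10 - (-2)·1.000 - (1)·3.000) / (5) = -2.200
Iteration 2:
  x1 = (1 - (3)·1.111 - (4)·-2.200) / (8) = 0.808
  x2 = (5 - (-4)·-0.500 - (1)·-2.200) / (9) = 0.578
  x3 = (-10 - (-2)·-0.500 - (1)·1.111) / (5) = -2.422
Iteration 3:
  x1 = (1 - (3)·0.578 - (4)·-2.422) / (8) = 1.119
  x2 = (5 - (-4)·0.808 - (1)·-2.422) / (9) = 1.184
  x3 = (-10 - (-2)·0.808 - (1)·0.578) / (5) = -1.792
Change: (0.311, 0.606, 0.630) → max |·| = 0.630

0.630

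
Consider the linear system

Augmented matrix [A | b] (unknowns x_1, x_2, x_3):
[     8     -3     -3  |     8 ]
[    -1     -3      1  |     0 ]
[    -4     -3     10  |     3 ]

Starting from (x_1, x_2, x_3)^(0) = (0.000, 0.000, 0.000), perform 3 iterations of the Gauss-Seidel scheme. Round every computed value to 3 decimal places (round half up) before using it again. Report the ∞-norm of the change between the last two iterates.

0.096

Iteration 1:
  x_1 = (8 - (-3)·0.000 - (-3)·0.000) / (8) = 1.000
  x_2 = (0 - (-1)·1.000 - (1)·0.000) / (-3) = -0.333
  x_3 = (3 - (-4)·1.000 - (-3)·-0.333) / (10) = 0.600
Iteration 2:
  x_1 = (8 - (-3)·-0.333 - (-3)·0.600) / (8) = 1.100
  x_2 = (0 - (-1)·1.100 - (1)·0.600) / (-3) = -0.167
  x_3 = (3 - (-4)·1.100 - (-3)·-0.167) / (10) = 0.690
Iteration 3:
  x_1 = (8 - (-3)·-0.167 - (-3)·0.690) / (8) = 1.196
  x_2 = (0 - (-1)·1.196 - (1)·0.690) / (-3) = -0.169
  x_3 = (3 - (-4)·1.196 - (-3)·-0.169) / (10) = 0.728
Change: (0.096, -0.002, 0.038) → max |·| = 0.096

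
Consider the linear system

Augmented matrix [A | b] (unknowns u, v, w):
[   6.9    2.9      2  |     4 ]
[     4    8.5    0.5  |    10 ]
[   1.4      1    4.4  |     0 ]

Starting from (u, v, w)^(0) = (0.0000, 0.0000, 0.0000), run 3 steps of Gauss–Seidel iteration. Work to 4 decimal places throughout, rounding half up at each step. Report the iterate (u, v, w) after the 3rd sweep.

Iteration 1:
  u = (4 - (2.9)·0.0000 - (2)·0.0000) / (6.9) = 0.5797
  v = (10 - (4)·0.5797 - (0.5)·0.0000) / (8.5) = 0.9037
  w = (0 - (1.4)·0.5797 - (1)·0.9037) / (4.4) = -0.3898
Iteration 2:
  u = (4 - (2.9)·0.9037 - (2)·-0.3898) / (6.9) = 0.3129
  v = (10 - (4)·0.3129 - (0.5)·-0.3898) / (8.5) = 1.0522
  w = (0 - (1.4)·0.3129 - (1)·1.0522) / (4.4) = -0.3387
Iteration 3:
  u = (4 - (2.9)·1.0522 - (2)·-0.3387) / (6.9) = 0.2357
  v = (10 - (4)·0.2357 - (0.5)·-0.3387) / (8.5) = 1.0855
  w = (0 - (1.4)·0.2357 - (1)·1.0855) / (4.4) = -0.3217

(0.2357, 1.0855, -0.3217)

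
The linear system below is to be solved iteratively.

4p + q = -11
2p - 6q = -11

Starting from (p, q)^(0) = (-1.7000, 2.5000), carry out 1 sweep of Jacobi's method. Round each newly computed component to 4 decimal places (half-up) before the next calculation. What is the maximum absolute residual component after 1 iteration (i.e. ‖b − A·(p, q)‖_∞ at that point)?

Iteration 1:
  p = (-11 - (1)·2.5000) / (4) = -3.3750
  q = (-11 - (2)·-1.7000) / (-6) = 1.2667
Residual b − A·x = (1.2333, 3.3502); ∞-norm = 3.3502

3.3502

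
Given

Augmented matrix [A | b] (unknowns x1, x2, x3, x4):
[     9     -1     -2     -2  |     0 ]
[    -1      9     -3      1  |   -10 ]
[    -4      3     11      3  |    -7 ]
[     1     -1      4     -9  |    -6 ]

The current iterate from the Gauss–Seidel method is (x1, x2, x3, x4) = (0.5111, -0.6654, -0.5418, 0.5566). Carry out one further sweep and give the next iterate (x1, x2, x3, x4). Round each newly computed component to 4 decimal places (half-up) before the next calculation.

(-0.0706, -1.3614, -0.4425, 0.6134)

One sweep:
  x1 = (0 - (-1)·-0.6654 - (-2)·-0.5418 - (-2)·0.5566) / (9) = -0.0706
  x2 = (-10 - (-1)·-0.0706 - (-3)·-0.5418 - (1)·0.5566) / (9) = -1.3614
  x3 = (-7 - (-4)·-0.0706 - (3)·-1.3614 - (3)·0.5566) / (11) = -0.4425
  x4 = (-6 - (1)·-0.0706 - (-1)·-1.3614 - (4)·-0.4425) / (-9) = 0.6134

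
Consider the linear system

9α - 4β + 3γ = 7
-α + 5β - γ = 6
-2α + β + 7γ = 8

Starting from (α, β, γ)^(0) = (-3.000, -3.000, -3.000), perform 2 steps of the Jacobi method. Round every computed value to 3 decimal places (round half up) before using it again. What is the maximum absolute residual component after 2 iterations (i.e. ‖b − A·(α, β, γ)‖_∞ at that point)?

Iteration 1:
  α = (7 - (-4)·-3.000 - (3)·-3.000) / (9) = 0.444
  β = (6 - (-1)·-3.000 - (-1)·-3.000) / (5) = 0.000
  γ = (8 - (-2)·-3.000 - (1)·-3.000) / (7) = 0.714
Iteration 2:
  α = (7 - (-4)·0.000 - (3)·0.714) / (9) = 0.540
  β = (6 - (-1)·0.444 - (-1)·0.714) / (5) = 1.432
  γ = (8 - (-2)·0.444 - (1)·0.000) / (7) = 1.270
Residual b − A·x = (4.058, 0.650, -1.242); ∞-norm = 4.058

4.058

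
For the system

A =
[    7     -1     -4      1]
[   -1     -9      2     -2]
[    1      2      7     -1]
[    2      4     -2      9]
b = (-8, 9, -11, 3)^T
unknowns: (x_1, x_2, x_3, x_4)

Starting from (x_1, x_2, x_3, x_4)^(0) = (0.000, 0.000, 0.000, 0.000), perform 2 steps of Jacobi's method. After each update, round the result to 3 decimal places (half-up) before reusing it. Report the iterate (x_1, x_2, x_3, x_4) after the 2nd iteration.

Iteration 1:
  x_1 = (-8 - (-1)·0.000 - (-4)·0.000 - (1)·0.000) / (7) = -1.143
  x_2 = (9 - (-1)·0.000 - (2)·0.000 - (-2)·0.000) / (-9) = -1.000
  x_3 = (-11 - (1)·0.000 - (2)·0.000 - (-1)·0.000) / (7) = -1.571
  x_4 = (3 - (2)·0.000 - (4)·0.000 - (-2)·0.000) / (9) = 0.333
Iteration 2:
  x_1 = (-8 - (-1)·-1.000 - (-4)·-1.571 - (1)·0.333) / (7) = -2.231
  x_2 = (9 - (-1)·-1.143 - (2)·-1.571 - (-2)·0.333) / (-9) = -1.296
  x_3 = (-11 - (1)·-1.143 - (2)·-1.000 - (-1)·0.333) / (7) = -1.075
  x_4 = (3 - (2)·-1.143 - (4)·-1.000 - (-2)·-1.571) / (9) = 0.683

(-2.231, -1.296, -1.075, 0.683)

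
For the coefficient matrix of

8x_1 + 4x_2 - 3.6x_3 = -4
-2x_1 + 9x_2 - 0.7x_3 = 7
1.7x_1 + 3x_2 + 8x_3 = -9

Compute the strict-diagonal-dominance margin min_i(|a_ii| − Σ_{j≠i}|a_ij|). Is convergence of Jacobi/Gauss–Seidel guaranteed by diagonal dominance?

0.4

row 1: |8| − (4+3.6) = 0.4
row 2: |9| − (2+0.7) = 6.3
row 3: |8| − (1.7+3) = 3.3
minimum over rows = 0.4 → strictly diagonally dominant (convergence guaranteed)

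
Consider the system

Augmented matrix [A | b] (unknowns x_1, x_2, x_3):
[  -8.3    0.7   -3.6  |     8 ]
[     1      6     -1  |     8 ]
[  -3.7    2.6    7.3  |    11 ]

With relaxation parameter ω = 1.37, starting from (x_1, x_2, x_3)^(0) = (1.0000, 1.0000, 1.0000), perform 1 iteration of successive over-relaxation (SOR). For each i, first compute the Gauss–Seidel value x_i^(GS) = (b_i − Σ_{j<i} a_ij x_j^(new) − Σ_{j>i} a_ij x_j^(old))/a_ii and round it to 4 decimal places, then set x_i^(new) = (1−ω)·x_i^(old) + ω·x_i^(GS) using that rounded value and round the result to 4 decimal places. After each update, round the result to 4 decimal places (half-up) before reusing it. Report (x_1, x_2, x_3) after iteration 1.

Iteration 1:
  x_1: GS value = (8 - (0.7)·1.0000 - (-3.6)·1.0000) / (-8.3) = -1.3133;  x_1 ← (1−ω)·1.0000 + ω·-1.3133 = -2.1692
  x_2: GS value = (8 - (1)·-2.1692 - (-1)·1.0000) / (6) = 1.8615;  x_2 ← (1−ω)·1.0000 + ω·1.8615 = 2.1803
  x_3: GS value = (11 - (-3.7)·-2.1692 - (2.6)·2.1803) / (7.3) = -0.3692;  x_3 ← (1−ω)·1.0000 + ω·-0.3692 = -0.8758

(-2.1692, 2.1803, -0.8758)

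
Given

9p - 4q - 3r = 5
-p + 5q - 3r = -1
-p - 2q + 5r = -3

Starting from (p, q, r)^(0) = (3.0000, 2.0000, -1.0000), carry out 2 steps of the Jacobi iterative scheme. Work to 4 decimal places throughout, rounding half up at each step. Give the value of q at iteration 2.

Iteration 1:
  p = (5 - (-4)·2.0000 - (-3)·-1.0000) / (9) = 1.1111
  q = (-1 - (-1)·3.0000 - (-3)·-1.0000) / (5) = -0.2000
  r = (-3 - (-1)·3.0000 - (-2)·2.0000) / (5) = 0.8000
Iteration 2:
  p = (5 - (-4)·-0.2000 - (-3)·0.8000) / (9) = 0.7333
  q = (-1 - (-1)·1.1111 - (-3)·0.8000) / (5) = 0.5022
  r = (-3 - (-1)·1.1111 - (-2)·-0.2000) / (5) = -0.4578

0.5022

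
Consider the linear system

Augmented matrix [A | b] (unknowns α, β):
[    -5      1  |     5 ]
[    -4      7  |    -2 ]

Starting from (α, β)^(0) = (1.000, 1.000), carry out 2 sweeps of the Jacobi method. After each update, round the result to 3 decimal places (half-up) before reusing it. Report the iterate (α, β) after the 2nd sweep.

(-0.943, -0.743)

Iteration 1:
  α = (5 - (1)·1.000) / (-5) = -0.800
  β = (-2 - (-4)·1.000) / (7) = 0.286
Iteration 2:
  α = (5 - (1)·0.286) / (-5) = -0.943
  β = (-2 - (-4)·-0.800) / (7) = -0.743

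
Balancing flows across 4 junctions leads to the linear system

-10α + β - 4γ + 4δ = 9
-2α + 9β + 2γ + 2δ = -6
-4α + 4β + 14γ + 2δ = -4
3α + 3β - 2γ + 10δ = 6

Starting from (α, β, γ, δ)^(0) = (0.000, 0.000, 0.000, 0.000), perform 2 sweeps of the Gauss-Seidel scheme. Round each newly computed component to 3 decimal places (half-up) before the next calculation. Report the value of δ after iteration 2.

Iteration 1:
  α = (9 - (1)·0.000 - (-4)·0.000 - (4)·0.000) / (-10) = -0.900
  β = (-6 - (-2)·-0.900 - (2)·0.000 - (2)·0.000) / (9) = -0.867
  γ = (-4 - (-4)·-0.900 - (4)·-0.867 - (2)·0.000) / (14) = -0.295
  δ = (6 - (3)·-0.900 - (3)·-0.867 - (-2)·-0.295) / (10) = 1.071
Iteration 2:
  α = (9 - (1)·-0.867 - (-4)·-0.295 - (4)·1.071) / (-10) = -0.440
  β = (-6 - (-2)·-0.440 - (2)·-0.295 - (2)·1.071) / (9) = -0.937
  γ = (-4 - (-4)·-0.440 - (4)·-0.937 - (2)·1.071) / (14) = -0.297
  δ = (6 - (3)·-0.440 - (3)·-0.937 - (-2)·-0.297) / (10) = 0.954

0.954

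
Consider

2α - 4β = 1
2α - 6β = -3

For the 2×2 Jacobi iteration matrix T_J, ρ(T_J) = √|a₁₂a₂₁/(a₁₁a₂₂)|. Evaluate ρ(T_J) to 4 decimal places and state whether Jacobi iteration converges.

a₁₂a₂₁/(a₁₁a₂₂) = (-4)·(2) / ((2)·(-6)) = 0.666667
ρ = √|0.666667| = √0.666667 = 0.8165
ρ < 1, so Jacobi converges

0.8165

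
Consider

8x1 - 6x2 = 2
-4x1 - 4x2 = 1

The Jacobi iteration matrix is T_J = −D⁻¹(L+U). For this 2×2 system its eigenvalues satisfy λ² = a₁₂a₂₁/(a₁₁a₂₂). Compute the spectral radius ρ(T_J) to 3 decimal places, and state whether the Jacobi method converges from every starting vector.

0.866

a₁₂a₂₁/(a₁₁a₂₂) = (-6)·(-4) / ((8)·(-4)) = -0.750000
ρ = √|-0.750000| = √0.750000 = 0.866
ρ < 1, so Jacobi converges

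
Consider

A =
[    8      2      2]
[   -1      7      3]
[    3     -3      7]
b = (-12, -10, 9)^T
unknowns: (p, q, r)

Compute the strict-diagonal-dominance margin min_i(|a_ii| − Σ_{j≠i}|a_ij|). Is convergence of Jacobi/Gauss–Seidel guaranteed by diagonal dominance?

1

row 1: |8| − (2+2) = 4
row 2: |7| − (1+3) = 3
row 3: |7| − (3+3) = 1
minimum over rows = 1 → strictly diagonally dominant (convergence guaranteed)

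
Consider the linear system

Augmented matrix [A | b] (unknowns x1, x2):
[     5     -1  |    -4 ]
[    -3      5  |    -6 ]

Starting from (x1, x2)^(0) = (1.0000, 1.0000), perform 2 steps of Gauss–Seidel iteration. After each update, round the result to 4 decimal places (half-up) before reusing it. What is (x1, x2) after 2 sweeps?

Iteration 1:
  x1 = (-4 - (-1)·1.0000) / (5) = -0.6000
  x2 = (-6 - (-3)·-0.6000) / (5) = -1.5600
Iteration 2:
  x1 = (-4 - (-1)·-1.5600) / (5) = -1.1120
  x2 = (-6 - (-3)·-1.1120) / (5) = -1.8672

(-1.1120, -1.8672)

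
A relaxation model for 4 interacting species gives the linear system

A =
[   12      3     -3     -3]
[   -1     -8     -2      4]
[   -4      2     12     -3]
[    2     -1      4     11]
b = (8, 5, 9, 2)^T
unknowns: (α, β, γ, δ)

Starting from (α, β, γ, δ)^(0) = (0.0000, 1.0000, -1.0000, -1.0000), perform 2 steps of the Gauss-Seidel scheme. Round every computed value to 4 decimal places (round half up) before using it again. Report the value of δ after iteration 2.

-0.5327

Iteration 1:
  α = (8 - (3)·1.0000 - (-3)·-1.0000 - (-3)·-1.0000) / (12) = -0.0833
  β = (5 - (-1)·-0.0833 - (-2)·-1.0000 - (4)·-1.0000) / (-8) = -0.8646
  γ = (9 - (-4)·-0.0833 - (2)·-0.8646 - (-3)·-1.0000) / (12) = 0.6163
  δ = (2 - (2)·-0.0833 - (-1)·-0.8646 - (4)·0.6163) / (11) = -0.1057
Iteration 2:
  α = (8 - (3)·-0.8646 - (-3)·0.6163 - (-3)·-0.1057) / (12) = 1.0105
  β = (5 - (-1)·1.0105 - (-2)·0.6163 - (4)·-0.1057) / (-8) = -0.9582
  γ = (9 - (-4)·1.0105 - (2)·-0.9582 - (-3)·-0.1057) / (12) = 1.2201
  δ = (2 - (2)·1.0105 - (-1)·-0.9582 - (4)·1.2201) / (11) = -0.5327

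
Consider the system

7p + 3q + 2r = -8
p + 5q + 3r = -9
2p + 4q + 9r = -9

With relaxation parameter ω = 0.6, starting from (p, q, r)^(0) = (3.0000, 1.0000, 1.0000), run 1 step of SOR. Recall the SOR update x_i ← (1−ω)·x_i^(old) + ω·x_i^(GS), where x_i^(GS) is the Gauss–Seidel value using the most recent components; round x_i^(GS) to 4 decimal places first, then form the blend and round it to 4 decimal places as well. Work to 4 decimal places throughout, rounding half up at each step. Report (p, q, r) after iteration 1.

Iteration 1:
  p: GS value = (-8 - (3)·1.0000 - (2)·1.0000) / (7) = -1.8571;  p ← (1−ω)·3.0000 + ω·-1.8571 = 0.0857
  q: GS value = (-9 - (1)·0.0857 - (3)·1.0000) / (5) = -2.4171;  q ← (1−ω)·1.0000 + ω·-2.4171 = -1.0503
  r: GS value = (-9 - (2)·0.0857 - (4)·-1.0503) / (9) = -0.5522;  r ← (1−ω)·1.0000 + ω·-0.5522 = 0.0687

(0.0857, -1.0503, 0.0687)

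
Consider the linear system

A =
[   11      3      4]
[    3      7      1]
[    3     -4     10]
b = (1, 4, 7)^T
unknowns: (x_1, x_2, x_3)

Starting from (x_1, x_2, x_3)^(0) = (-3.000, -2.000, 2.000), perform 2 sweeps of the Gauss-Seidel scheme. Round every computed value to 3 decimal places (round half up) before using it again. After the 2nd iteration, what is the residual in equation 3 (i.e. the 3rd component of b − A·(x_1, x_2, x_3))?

Iteration 1:
  x_1 = (1 - (3)·-2.000 - (4)·2.000) / (11) = -0.091
  x_2 = (4 - (3)·-0.091 - (1)·2.000) / (7) = 0.325
  x_3 = (7 - (3)·-0.091 - (-4)·0.325) / (10) = 0.857
Iteration 2:
  x_1 = (1 - (3)·0.325 - (4)·0.857) / (11) = -0.309
  x_2 = (4 - (3)·-0.309 - (1)·0.857) / (7) = 0.581
  x_3 = (7 - (3)·-0.309 - (-4)·0.581) / (10) = 1.025
Residual b − A·x = (-1.444, -0.165, 0.001)

0.001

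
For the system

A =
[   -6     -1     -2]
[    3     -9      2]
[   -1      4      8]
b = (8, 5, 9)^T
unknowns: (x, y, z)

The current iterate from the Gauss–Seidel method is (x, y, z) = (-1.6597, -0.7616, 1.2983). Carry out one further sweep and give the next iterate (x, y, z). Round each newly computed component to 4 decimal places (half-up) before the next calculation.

One sweep:
  x = (8 - (-1)·-0.7616 - (-2)·1.2983) / (-6) = -1.6392
  y = (5 - (3)·-1.6392 - (2)·1.2983) / (-9) = -0.8134
  z = (9 - (-1)·-1.6392 - (4)·-0.8134) / (8) = 1.3268

(-1.6392, -0.8134, 1.3268)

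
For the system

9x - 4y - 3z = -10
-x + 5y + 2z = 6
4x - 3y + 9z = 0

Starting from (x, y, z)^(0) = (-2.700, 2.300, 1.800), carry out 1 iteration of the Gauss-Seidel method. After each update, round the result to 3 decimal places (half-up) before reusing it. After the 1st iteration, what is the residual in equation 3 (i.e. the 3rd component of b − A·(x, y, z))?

-0.001

Iteration 1:
  x = (-10 - (-4)·2.300 - (-3)·1.800) / (9) = 0.511
  y = (6 - (-1)·0.511 - (2)·1.800) / (5) = 0.582
  z = (0 - (4)·0.511 - (-3)·0.582) / (9) = -0.033
Residual b − A·x = (-12.370, 3.667, -0.001)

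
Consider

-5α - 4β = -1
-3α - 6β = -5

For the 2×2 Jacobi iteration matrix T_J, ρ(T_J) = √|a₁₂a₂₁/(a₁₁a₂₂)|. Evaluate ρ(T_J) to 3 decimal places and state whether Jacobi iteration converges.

a₁₂a₂₁/(a₁₁a₂₂) = (-4)·(-3) / ((-5)·(-6)) = 0.400000
ρ = √|0.400000| = √0.400000 = 0.632
ρ < 1, so Jacobi converges

0.632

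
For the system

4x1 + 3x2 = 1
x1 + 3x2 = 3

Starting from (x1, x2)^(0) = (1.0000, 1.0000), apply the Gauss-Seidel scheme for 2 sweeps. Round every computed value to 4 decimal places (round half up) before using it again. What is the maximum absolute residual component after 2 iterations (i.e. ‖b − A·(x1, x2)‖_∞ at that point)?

0.1249

Iteration 1:
  x1 = (1 - (3)·1.0000) / (4) = -0.5000
  x2 = (3 - (1)·-0.5000) / (3) = 1.1667
Iteration 2:
  x1 = (1 - (3)·1.1667) / (4) = -0.6250
  x2 = (3 - (1)·-0.6250) / (3) = 1.2083
Residual b − A·x = (-0.1249, 0.0001); ∞-norm = 0.1249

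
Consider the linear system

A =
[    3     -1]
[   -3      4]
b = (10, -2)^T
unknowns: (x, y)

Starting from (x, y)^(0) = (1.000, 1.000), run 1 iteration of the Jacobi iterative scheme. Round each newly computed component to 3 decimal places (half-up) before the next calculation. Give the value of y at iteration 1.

Iteration 1:
  x = (10 - (-1)·1.000) / (3) = 3.667
  y = (-2 - (-3)·1.000) / (4) = 0.250

0.250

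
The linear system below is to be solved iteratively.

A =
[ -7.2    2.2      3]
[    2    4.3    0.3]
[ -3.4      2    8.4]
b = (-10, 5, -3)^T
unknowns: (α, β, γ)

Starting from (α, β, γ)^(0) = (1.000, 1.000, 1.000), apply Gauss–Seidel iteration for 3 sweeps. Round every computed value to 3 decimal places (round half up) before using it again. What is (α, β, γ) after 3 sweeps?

(1.591, 0.408, 0.190)

Iteration 1:
  α = (-10 - (2.2)·1.000 - (3)·1.000) / (-7.2) = 2.111
  β = (5 - (2)·2.111 - (0.3)·1.000) / (4.3) = 0.111
  γ = (-3 - (-3.4)·2.111 - (2)·0.111) / (8.4) = 0.471
Iteration 2:
  α = (-10 - (2.2)·0.111 - (3)·0.471) / (-7.2) = 1.619
  β = (5 - (2)·1.619 - (0.3)·0.471) / (4.3) = 0.377
  γ = (-3 - (-3.4)·1.619 - (2)·0.377) / (8.4) = 0.208
Iteration 3:
  α = (-10 - (2.2)·0.377 - (3)·0.208) / (-7.2) = 1.591
  β = (5 - (2)·1.591 - (0.3)·0.208) / (4.3) = 0.408
  γ = (-3 - (-3.4)·1.591 - (2)·0.408) / (8.4) = 0.190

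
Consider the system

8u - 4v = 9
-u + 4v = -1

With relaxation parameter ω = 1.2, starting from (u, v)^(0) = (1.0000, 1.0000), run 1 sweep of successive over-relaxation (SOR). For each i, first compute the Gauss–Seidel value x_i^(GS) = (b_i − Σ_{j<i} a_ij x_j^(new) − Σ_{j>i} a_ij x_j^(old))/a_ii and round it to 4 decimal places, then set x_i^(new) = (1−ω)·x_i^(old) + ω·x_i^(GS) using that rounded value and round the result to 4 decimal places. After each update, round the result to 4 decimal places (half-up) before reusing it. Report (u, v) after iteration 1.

Iteration 1:
  u: GS value = (9 - (-4)·1.0000) / (8) = 1.6250;  u ← (1−ω)·1.0000 + ω·1.6250 = 1.7500
  v: GS value = (-1 - (-1)·1.7500) / (4) = 0.1875;  v ← (1−ω)·1.0000 + ω·0.1875 = 0.0250

(1.7500, 0.0250)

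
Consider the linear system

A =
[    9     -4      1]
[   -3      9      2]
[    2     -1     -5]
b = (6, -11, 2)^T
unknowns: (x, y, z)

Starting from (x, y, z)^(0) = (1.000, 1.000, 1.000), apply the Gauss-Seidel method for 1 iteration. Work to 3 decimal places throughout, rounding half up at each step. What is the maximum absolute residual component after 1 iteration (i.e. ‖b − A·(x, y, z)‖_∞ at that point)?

Iteration 1:
  x = (6 - (-4)·1.000 - (1)·1.000) / (9) = 1.000
  y = (-11 - (-3)·1.000 - (2)·1.000) / (9) = -1.111
  z = (2 - (2)·1.000 - (-1)·-1.111) / (-5) = 0.222
Residual b − A·x = (-7.666, 1.555, -0.001); ∞-norm = 7.666

7.666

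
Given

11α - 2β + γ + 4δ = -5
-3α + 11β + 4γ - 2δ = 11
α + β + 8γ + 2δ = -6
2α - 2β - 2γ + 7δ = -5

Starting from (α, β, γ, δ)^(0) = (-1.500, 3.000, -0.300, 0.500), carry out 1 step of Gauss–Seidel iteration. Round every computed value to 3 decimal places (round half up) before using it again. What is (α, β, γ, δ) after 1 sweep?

(-0.064, 1.183, -1.015, -0.648)

Iteration 1:
  α = (-5 - (-2)·3.000 - (1)·-0.300 - (4)·0.500) / (11) = -0.064
  β = (11 - (-3)·-0.064 - (4)·-0.300 - (-2)·0.500) / (11) = 1.183
  γ = (-6 - (1)·-0.064 - (1)·1.183 - (2)·0.500) / (8) = -1.015
  δ = (-5 - (2)·-0.064 - (-2)·1.183 - (-2)·-1.015) / (7) = -0.648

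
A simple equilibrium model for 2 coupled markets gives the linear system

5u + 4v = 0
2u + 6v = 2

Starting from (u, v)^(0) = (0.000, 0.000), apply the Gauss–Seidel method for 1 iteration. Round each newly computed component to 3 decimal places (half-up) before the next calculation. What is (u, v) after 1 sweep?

Iteration 1:
  u = (0 - (4)·0.000) / (5) = 0.000
  v = (2 - (2)·0.000) / (6) = 0.333

(0.000, 0.333)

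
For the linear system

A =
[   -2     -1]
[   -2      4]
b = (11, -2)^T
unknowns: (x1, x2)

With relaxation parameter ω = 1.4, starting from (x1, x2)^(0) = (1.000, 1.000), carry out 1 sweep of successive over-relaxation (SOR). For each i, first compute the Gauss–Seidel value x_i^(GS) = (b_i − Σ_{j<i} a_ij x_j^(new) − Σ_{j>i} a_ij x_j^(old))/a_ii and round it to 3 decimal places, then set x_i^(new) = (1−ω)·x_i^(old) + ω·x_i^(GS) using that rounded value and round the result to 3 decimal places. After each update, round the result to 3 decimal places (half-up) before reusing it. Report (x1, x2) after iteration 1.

Iteration 1:
  x1: GS value = (11 - (-1)·1.000) / (-2) = -6.000;  x1 ← (1−ω)·1.000 + ω·-6.000 = -8.800
  x2: GS value = (-2 - (-2)·-8.800) / (4) = -4.900;  x2 ← (1−ω)·1.000 + ω·-4.900 = -7.260

(-8.800, -7.260)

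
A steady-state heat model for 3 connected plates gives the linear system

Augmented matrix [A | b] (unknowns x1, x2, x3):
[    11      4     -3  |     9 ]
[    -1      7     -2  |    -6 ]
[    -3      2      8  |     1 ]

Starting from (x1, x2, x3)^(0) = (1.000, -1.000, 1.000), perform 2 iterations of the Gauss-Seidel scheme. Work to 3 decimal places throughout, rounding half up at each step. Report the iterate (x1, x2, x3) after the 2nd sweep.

Iteration 1:
  x1 = (9 - (4)·-1.000 - (-3)·1.000) / (11) = 1.455
  x2 = (-6 - (-1)·1.455 - (-2)·1.000) / (7) = -0.364
  x3 = (1 - (-3)·1.455 - (2)·-0.364) / (8) = 0.762
Iteration 2:
  x1 = (9 - (4)·-0.364 - (-3)·0.762) / (11) = 1.158
  x2 = (-6 - (-1)·1.158 - (-2)·0.762) / (7) = -0.474
  x3 = (1 - (-3)·1.158 - (2)·-0.474) / (8) = 0.678

(1.158, -0.474, 0.678)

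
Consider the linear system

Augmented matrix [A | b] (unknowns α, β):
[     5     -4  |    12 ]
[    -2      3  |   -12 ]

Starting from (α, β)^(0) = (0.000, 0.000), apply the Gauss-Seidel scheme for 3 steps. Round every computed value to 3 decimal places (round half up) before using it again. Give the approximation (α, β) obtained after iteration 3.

Iteration 1:
  α = (12 - (-4)·0.000) / (5) = 2.400
  β = (-12 - (-2)·2.400) / (3) = -2.400
Iteration 2:
  α = (12 - (-4)·-2.400) / (5) = 0.480
  β = (-12 - (-2)·0.480) / (3) = -3.680
Iteration 3:
  α = (12 - (-4)·-3.680) / (5) = -0.544
  β = (-12 - (-2)·-0.544) / (3) = -4.363

(-0.544, -4.363)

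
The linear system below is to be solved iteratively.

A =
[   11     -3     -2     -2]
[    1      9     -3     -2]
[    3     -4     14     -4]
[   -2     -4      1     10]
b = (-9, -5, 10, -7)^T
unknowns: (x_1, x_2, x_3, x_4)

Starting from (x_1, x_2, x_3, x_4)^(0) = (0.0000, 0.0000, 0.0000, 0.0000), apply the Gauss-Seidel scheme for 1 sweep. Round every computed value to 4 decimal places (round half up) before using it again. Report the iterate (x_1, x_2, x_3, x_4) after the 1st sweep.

Iteration 1:
  x_1 = (-9 - (-3)·0.0000 - (-2)·0.0000 - (-2)·0.0000) / (11) = -0.8182
  x_2 = (-5 - (1)·-0.8182 - (-3)·0.0000 - (-2)·0.0000) / (9) = -0.4646
  x_3 = (10 - (3)·-0.8182 - (-4)·-0.4646 - (-4)·0.0000) / (14) = 0.7569
  x_4 = (-7 - (-2)·-0.8182 - (-4)·-0.4646 - (1)·0.7569) / (10) = -1.1252

(-0.8182, -0.4646, 0.7569, -1.1252)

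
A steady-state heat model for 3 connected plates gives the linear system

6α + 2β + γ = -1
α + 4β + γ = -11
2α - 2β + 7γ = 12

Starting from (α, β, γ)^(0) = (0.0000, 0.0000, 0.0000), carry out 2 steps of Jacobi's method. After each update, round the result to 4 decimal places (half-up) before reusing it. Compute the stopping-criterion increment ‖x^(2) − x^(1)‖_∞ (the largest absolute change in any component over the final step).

0.7381

Iteration 1:
  α = (-1 - (2)·0.0000 - (1)·0.0000) / (6) = -0.1667
  β = (-11 - (1)·0.0000 - (1)·0.0000) / (4) = -2.7500
  γ = (12 - (2)·0.0000 - (-2)·0.0000) / (7) = 1.7143
Iteration 2:
  α = (-1 - (2)·-2.7500 - (1)·1.7143) / (6) = 0.4643
  β = (-11 - (1)·-0.1667 - (1)·1.7143) / (4) = -3.1369
  γ = (12 - (2)·-0.1667 - (-2)·-2.7500) / (7) = 0.9762
Change: (0.6310, -0.3869, -0.7381) → max |·| = 0.7381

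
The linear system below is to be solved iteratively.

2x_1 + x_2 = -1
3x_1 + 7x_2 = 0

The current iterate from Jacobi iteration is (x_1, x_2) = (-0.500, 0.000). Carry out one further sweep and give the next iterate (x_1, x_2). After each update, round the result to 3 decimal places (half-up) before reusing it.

(-0.500, 0.214)

One sweep:
  x_1 = (-1 - (1)·0.000) / (2) = -0.500
  x_2 = (0 - (3)·-0.500) / (7) = 0.214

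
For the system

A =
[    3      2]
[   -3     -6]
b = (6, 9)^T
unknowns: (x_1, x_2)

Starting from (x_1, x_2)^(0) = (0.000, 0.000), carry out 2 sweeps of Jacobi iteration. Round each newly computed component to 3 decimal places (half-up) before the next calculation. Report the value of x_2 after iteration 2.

-2.500

Iteration 1:
  x_1 = (6 - (2)·0.000) / (3) = 2.000
  x_2 = (9 - (-3)·0.000) / (-6) = -1.500
Iteration 2:
  x_1 = (6 - (2)·-1.500) / (3) = 3.000
  x_2 = (9 - (-3)·2.000) / (-6) = -2.500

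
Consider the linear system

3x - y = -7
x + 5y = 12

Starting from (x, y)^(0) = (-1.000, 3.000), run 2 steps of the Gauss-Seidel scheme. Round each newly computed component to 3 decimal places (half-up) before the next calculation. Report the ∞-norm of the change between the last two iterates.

Iteration 1:
  x = (-7 - (-1)·3.000) / (3) = -1.333
  y = (12 - (1)·-1.333) / (5) = 2.667
Iteration 2:
  x = (-7 - (-1)·2.667) / (3) = -1.444
  y = (12 - (1)·-1.444) / (5) = 2.689
Change: (-0.111, 0.022) → max |·| = 0.111

0.111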